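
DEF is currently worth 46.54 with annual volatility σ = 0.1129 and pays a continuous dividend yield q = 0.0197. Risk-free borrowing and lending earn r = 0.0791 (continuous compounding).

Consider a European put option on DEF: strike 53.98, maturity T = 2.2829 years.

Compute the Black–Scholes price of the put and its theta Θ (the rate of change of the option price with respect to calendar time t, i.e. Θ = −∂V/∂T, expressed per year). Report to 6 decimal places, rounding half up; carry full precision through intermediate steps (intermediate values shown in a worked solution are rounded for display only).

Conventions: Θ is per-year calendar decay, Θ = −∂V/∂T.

price = 3.336238
Θ = 0.910768

σ√T = 0.1129·√2.2829 = 0.170584
d₁ = (ln(S/K) + (r−q+σ²/2)T) / (σ√T) = (ln(46.54/53.98) + (0.0791−0.0197+0.1129²/2)·2.2829) / 0.170584 = (-0.148301 + 0.150154) / 0.170584 = 0.010858
d₂ = d₁ − σ√T = 0.010858 − 0.170584 = -0.159726
e^{−rT} = 0.834788
e^{−qT} = 0.956023
N(−d₁) = 0.495668,  N(−d₂) = 0.563451
Put price V = K·e^{−rT}·N(−d₂) − S·e^{−qT}·N(−d₁) = 25.390168 − 22.053930 = 3.336238
φ(d₁) = (1/√(2π))·e^{−d₁²/2} = 0.398919
Θ = −S·e^{−qT}·φ(d₁)·σ/(2√T) − q·S·e^{−qT}·N(−d₁) + r·K·e^{−rT}·N(−d₂) = −0.663132 − 0.434462 + 2.008362 = 0.910768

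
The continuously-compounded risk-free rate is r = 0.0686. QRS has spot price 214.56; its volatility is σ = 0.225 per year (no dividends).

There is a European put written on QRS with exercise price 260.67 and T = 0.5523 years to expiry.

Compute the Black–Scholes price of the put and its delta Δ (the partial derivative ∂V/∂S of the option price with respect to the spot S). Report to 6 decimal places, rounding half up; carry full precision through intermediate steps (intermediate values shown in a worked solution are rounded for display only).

σ√T = 0.225·√0.5523 = 0.167213
d₁ = (ln(S/K) + (r+σ²/2)T) / (σ√T) = (ln(214.56/260.67) + (0.0686+0.225²/2)·0.5523) / 0.167213 = (-0.194666 + 0.051868) / 0.167213 = -0.853988
d₂ = d₁ − σ√T = -0.853988 − 0.167213 = -1.021201
e^{−rT} = 0.962821
N(−d₁) = 0.803444,  N(−d₂) = 0.846420
Put price V = K·e^{−rT}·N(−d₂) − S·N(−d₁) = 212.433377 − 172.387001 = 40.046375
Δ = −N(−d₁) = -0.803444

price = 40.046375
Δ = -0.803444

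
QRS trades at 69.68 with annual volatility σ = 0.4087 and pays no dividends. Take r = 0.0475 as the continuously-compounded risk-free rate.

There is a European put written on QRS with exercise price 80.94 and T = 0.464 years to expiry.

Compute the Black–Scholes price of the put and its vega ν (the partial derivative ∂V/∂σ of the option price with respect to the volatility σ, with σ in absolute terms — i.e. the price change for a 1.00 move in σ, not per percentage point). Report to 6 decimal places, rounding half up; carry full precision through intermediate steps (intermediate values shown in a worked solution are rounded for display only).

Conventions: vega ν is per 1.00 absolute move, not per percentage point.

σ√T = 0.4087·√0.464 = 0.278396
d₁ = (ln(S/K) + (r+σ²/2)T) / (σ√T) = (ln(69.68/80.94) + (0.0475+0.4087²/2)·0.464) / 0.278396 = (-0.149795 + 0.060792) / 0.278396 = -0.319697
d₂ = d₁ − σ√T = -0.319697 − 0.278396 = -0.598094
e^{−rT} = 0.978201
N(−d₁) = 0.625401,  N(−d₂) = 0.725111
Put price V = K·e^{−rT}·N(−d₂) − S·N(−d₁) = 57.411115 − 43.577943 = 13.833172
φ(d₁) = (1/√(2π))·e^{−d₁²/2} = 0.379067
ν = S·φ(d₁)·√T = 17.992164

price = 13.833172
ν = 17.992164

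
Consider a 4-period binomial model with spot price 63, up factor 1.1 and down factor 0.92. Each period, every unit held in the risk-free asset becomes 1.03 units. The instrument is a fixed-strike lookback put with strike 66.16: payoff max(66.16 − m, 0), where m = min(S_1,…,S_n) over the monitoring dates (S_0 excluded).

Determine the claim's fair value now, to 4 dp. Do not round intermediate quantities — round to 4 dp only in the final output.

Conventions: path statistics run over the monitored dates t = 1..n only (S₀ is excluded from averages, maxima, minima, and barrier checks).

No-arbitrage gives p* = (R−d)/(u−d) = 0.6111: enumerate every path, weight its payoff by its p*-probability, and discount by R^4.
Enumerate all 2^4 = 16 price paths (U = up ×1.1, D = down ×0.92); each path with k up-moves has probability p*^k·(1−p*)^(4−k).
DDDD: m=45.1328, payoff=21.0272, prob=0.022872
UDDD: m=53.9631, payoff=12.1969, prob=0.035942
DUDD: m=53.9631, payoff=12.1969, prob=0.035942
UUDD: m=64.5211, payoff=1.6389, prob=0.056480
DDUD: m=53.3232, payoff=12.8368, prob=0.035942
UDUD: m=63.7560, payoff=2.4040, prob=0.056480
DUUD: m=57.9600, payoff=8.2000, prob=0.056480
UUUD: m=69.3000, payoff=0.0000, prob=0.088754
DDDU: m=49.0573, payoff=17.1027, prob=0.035942
UDDU: m=58.6555, payoff=7.5045, prob=0.056480
DUDU: m=57.9600, payoff=8.2000, prob=0.056480
UUDU: m=69.3000, payoff=0.0000, prob=0.088754
DDUU: m=53.3232, payoff=12.8368, prob=0.056480
UDUU: m=63.7560, payoff=2.4040, prob=0.088754
DUUU: m=57.9600, payoff=8.2000, prob=0.088754
UUUU: m=69.3000, payoff=0.0000, prob=0.139470
Price = Σ prob·payoff / R^4 = 5.678374 / 1.125509 = 5.0452

price = 5.0452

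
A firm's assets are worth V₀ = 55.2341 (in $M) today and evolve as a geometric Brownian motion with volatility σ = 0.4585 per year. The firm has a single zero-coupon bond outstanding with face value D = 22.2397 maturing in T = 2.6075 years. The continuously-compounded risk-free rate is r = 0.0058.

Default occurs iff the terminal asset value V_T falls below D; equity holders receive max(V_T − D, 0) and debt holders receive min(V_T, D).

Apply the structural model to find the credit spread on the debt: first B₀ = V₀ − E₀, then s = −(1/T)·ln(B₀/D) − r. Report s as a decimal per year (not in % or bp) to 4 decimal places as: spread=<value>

With assets at 55.2341 and a single debt payment of 22.2397 at 2.6075 years:
d₁ = [ln(V₀/D) + (r + σ²/2)T] / (σ√T)
   = [ln(55.2341/22.2397) + (0.0058 + 0.5·0.4585²)·2.6075] / (0.4585·√2.6075)
   = [0.909702 + 0.289201] / 0.740375 = 1.619319
d₂ = d₁ − σ√T = 1.619319 − 0.740375 = 0.878944
N(d₁) = 0.947311,  N(d₂) = 0.810284,  e^(−rT) = 0.984990
E₀ = V₀·N(d₁) − D·e^(−rT)·N(d₂)
   = 55.2341·0.947311 − 22.2397·0.984990·0.810284 = 34.573855
B₀ = V₀ − E₀ = 55.2341 − 34.573855 = 20.660245
spread = −(1/T)·ln(B₀/D) − r = −(1/2.6075)·ln(20.660245/22.2397) − 0.0058 = 0.02245222

spread=0.0225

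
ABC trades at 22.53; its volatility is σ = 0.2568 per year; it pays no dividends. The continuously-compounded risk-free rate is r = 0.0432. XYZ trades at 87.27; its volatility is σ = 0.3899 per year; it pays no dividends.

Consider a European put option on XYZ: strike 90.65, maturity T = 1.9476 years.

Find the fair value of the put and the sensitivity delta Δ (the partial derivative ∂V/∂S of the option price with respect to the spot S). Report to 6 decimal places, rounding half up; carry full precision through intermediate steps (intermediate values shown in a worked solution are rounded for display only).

price = 16.387902
Δ = -0.360600

σ√T = 0.3899·√1.9476 = 0.544131
d₁ = (ln(S/K) + (r+σ²/2)T) / (σ√T) = (ln(87.27/90.65) + (0.0432+0.3899²/2)·1.9476) / 0.544131 = (-0.037999 + 0.232175) / 0.544131 = 0.356856
d₂ = d₁ − σ√T = 0.356856 − 0.544131 = -0.187275
e^{−rT} = 0.919306
N(−d₁) = 0.360600,  N(−d₂) = 0.574277
Put price V = K·e^{−rT}·N(−d₂) − S·N(−d₁) = 47.857452 − 31.469550 = 16.387902
Δ = −N(−d₁) = -0.360600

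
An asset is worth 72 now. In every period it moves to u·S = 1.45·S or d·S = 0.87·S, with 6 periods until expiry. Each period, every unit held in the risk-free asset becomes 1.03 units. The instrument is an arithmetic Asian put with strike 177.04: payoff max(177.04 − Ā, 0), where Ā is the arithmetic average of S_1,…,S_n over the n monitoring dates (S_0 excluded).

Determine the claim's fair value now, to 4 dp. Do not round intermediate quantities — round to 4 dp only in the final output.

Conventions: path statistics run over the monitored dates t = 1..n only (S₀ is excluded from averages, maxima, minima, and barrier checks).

price = 81.8168

Under the martingale measure an up-move has probability p* = 0.2759; value the claim as the probability-weighted average of per-path payoffs, discounted 6 periods at R = 1.03.
Enumerate all 2^6 = 64 price paths (U = up ×1.45, D = down ×0.87); each path with k up-moves has probability p*^k·(1−p*)^(6−k).
DDDDDD: Ā=45.4842, payoff=131.5558, prob=0.144188
UDDDDD: Ā=75.8070, payoff=101.2330, prob=0.054929
DUDDDD: Ā=68.8470, payoff=108.1930, prob=0.054929
UUDDDD: Ā=114.7449, payoff=62.2951, prob=0.020925
DDUDDD: Ā=62.7918, payoff=114.2482, prob=0.054929
UDUDDD: Ā=104.6529, payoff=72.3871, prob=0.020925
DUUDDD: Ā=97.6929, payoff=79.3471, prob=0.020925
UUUDDD: Ā=162.8215, payoff=14.2185, prob=0.007971
DDDUDD: Ā=57.5237, payoff=119.5163, prob=0.054929
UDDUDD: Ā=95.8729, payoff=81.1671, prob=0.020925
DUDUDD: Ā=88.9129, payoff=88.1271, prob=0.020925
UUDUDD: Ā=148.1881, payoff=28.8519, prob=0.007971
DDUUDD: Ā=82.8577, payoff=94.1823, prob=0.020925
UDUUDD: Ā=138.0961, payoff=38.9439, prob=0.007971
DUUUDD: Ā=131.1361, payoff=45.9039, prob=0.007971
UUUUDD: Ā=218.5602, payoff=0.0000, prob=0.003037
DDDDUD: Ā=52.9405, payoff=124.0995, prob=0.054929
UDDDUD: Ā=88.2342, payoff=88.8058, prob=0.020925
DUDDUD: Ā=81.2742, payoff=95.7658, prob=0.020925
UUDDUD: Ā=135.4571, payoff=41.5829, prob=0.007971
DDUDUD: Ā=75.2190, payoff=101.8210, prob=0.020925
UDUDUD: Ā=125.3651, payoff=51.6749, prob=0.007971
DUUDUD: Ā=118.4051, payoff=58.6349, prob=0.007971
UUUDUD: Ā=197.3418, payoff=0.0000, prob=0.003037
DDDUUD: Ā=69.9510, payoff=107.0890, prob=0.020925
UDDUUD: Ā=116.5850, payoff=60.4550, prob=0.007971
DUDUUD: Ā=109.6250, payoff=67.4150, prob=0.007971
UUDUUD: Ā=182.7084, payoff=0.0000, prob=0.003037
DDUUUD: Ā=103.5698, payoff=73.4702, prob=0.007971
UDUUUD: Ā=172.6164, payoff=4.4236, prob=0.003037
DUUUUD: Ā=165.6564, payoff=11.3836, prob=0.003037
UUUUUD: Ā=276.0940, payoff=0.0000, prob=0.001157
DDDDDU: Ā=48.9532, payoff=128.0868, prob=0.054929
UDDDDU: Ā=81.5886, payoff=95.4514, prob=0.020925
DUDDDU: Ā=74.6286, payoff=102.4114, prob=0.020925
UUDDDU: Ā=124.3811, payoff=52.6589, prob=0.007971
DDUDDU: Ā=68.5734, payoff=108.4666, prob=0.020925
UDUDDU: Ā=114.2891, payoff=62.7509, prob=0.007971
DUUDDU: Ā=107.3291, payoff=69.7109, prob=0.007971
UUUDDU: Ā=178.8818, payoff=0.0000, prob=0.003037
DDDUDU: Ā=63.3054, payoff=113.7346, prob=0.020925
UDDUDU: Ā=105.5090, payoff=71.5310, prob=0.007971
DUDUDU: Ā=98.5490, payoff=78.4910, prob=0.007971
UUDUDU: Ā=164.2484, payoff=12.7916, prob=0.003037
DDUUDU: Ā=92.4938, payoff=84.5462, prob=0.007971
UDUUDU: Ā=154.1564, payoff=22.8836, prob=0.003037
DUUUDU: Ā=147.1964, payoff=29.8436, prob=0.003037
UUUUDU: Ā=245.3273, payoff=0.0000, prob=0.001157
DDDDUU: Ā=58.7222, payoff=118.3178, prob=0.020925
UDDDUU: Ā=97.8704, payoff=79.1696, prob=0.007971
DUDDUU: Ā=90.9104, payoff=86.1296, prob=0.007971
UUDDUU: Ā=151.5173, payoff=25.5227, prob=0.003037
DDUDUU: Ā=84.8552, payoff=92.1848, prob=0.007971
UDUDUU: Ā=141.4253, payoff=35.6147, prob=0.003037
DUUDUU: Ā=134.4653, payoff=42.5747, prob=0.003037
UUUDUU: Ā=224.1089, payoff=0.0000, prob=0.001157
DDDUUU: Ā=79.5872, payoff=97.4528, prob=0.007971
UDDUUU: Ā=132.6453, payoff=44.3947, prob=0.003037
DUDUUU: Ā=125.6853, payoff=51.3547, prob=0.003037
UUDUUU: Ā=209.4755, payoff=0.0000, prob=0.001157
DDUUUU: Ā=119.6301, payoff=57.4099, prob=0.003037
UDUUUU: Ā=199.3835, payoff=0.0000, prob=0.001157
DUUUUU: Ā=192.4235, payoff=0.0000, prob=0.001157
UUUUUU: Ā=320.7058, payoff=0.0000, prob=0.000441
Price = Σ prob·payoff / R^6 = 97.693525 / 1.194052 = 81.8168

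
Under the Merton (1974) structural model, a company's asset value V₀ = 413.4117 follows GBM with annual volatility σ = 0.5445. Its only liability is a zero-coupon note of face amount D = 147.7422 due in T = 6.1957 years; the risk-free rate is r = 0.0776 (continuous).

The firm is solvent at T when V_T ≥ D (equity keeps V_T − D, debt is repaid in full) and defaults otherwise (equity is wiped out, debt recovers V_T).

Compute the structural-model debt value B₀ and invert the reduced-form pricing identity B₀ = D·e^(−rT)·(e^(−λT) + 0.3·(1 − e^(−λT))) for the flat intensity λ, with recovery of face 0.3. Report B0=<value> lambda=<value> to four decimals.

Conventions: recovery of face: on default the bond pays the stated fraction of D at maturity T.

B0=76.2134 lambda=0.0436

Equity is a call on the firm's assets struck at D = 147.7422:
d₁ = [ln(V₀/D) + (r + σ²/2)T] / (σ√T)
   = [ln(413.4117/147.7422) + (0.0776 + 0.5·0.5445²)·6.1957] / (0.5445·√6.1957)
   = [1.028975 + 1.399238] / 1.355324 = 1.791611
d₂ = d₁ − σ√T = 1.791611 − 1.355324 = 0.436287
N(d₁) = 0.963402,  N(d₂) = 0.668686,  e^(−rT) = 0.618297
E₀ = V₀·N(d₁) − D·e^(−rT)·N(d₂)
   = 413.4117·0.963402 − 147.7422·0.618297·0.668686 = 337.198316
B₀ = V₀ − E₀ = 413.4117 − 337.198316 = 76.213384
e^(−λT) = (B₀·e^(rT)/D − 0.3)/(1 − 0.3) = (76.2134·1.617346/147.7422 − 0.3)/0.7 = 0.76330596
λ = −ln(0.76330596)/6.1957 = 0.043594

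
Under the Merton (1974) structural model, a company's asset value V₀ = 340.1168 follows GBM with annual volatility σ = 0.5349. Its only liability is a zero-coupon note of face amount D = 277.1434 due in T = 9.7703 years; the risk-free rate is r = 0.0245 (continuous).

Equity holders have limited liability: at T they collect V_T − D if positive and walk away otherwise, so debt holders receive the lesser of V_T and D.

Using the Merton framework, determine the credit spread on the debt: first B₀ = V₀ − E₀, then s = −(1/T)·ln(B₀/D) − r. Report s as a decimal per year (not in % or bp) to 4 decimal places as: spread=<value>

Work the structural quantities from V₀ = 340.1168 against face 277.1434:
d₁ = [ln(V₀/D) + (r + σ²/2)T] / (σ√T)
   = [ln(340.1168/277.1434) + (0.0245 + 0.5·0.5349²)·9.7703] / (0.5349·√9.7703)
   = [0.204754 + 1.637102] / 1.671963 = 1.101613
d₂ = d₁ − σ√T = 1.101613 − 1.671963 = -0.570350
N(d₁) = 0.864685,  N(d₂) = 0.284220,  e^(−rT) = 0.787122
E₀ = V₀·N(d₁) − D·e^(−rT)·N(d₂)
   = 340.1168·0.864685 − 277.1434·0.787122·0.284220 = 232.092492
B₀ = V₀ − E₀ = 340.1168 − 232.092492 = 108.024308
spread = −(1/T)·ln(B₀/D) − r = −(1/9.7703)·ln(108.024308/277.1434) − 0.0245 = 0.07193294

spread=0.0719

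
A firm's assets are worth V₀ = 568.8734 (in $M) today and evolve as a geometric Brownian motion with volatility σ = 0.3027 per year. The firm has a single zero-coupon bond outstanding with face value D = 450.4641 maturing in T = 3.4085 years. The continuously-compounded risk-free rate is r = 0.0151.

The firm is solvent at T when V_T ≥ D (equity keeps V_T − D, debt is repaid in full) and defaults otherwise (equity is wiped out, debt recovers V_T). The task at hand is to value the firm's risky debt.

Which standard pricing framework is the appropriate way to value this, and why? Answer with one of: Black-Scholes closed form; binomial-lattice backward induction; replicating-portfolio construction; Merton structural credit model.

Key observation: assets follow a GBM and default happens iff V_T < 450.4641; valuing claims on that split (equity as a call, risky debt as the residual) is the structural model's definition.

framework: Merton structural credit model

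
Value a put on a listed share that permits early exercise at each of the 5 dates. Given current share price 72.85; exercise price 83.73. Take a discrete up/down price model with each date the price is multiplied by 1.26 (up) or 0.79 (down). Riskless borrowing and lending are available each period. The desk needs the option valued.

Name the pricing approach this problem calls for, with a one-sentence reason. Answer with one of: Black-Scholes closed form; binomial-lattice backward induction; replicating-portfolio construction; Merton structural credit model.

Key observation: an American put (K = 83.73, S₀ = 72.85) on a 5-date tree has no closed form — the optimal stopping decision is embedded and must be resolved recursively from expiry.

framework: binomial-lattice backward induction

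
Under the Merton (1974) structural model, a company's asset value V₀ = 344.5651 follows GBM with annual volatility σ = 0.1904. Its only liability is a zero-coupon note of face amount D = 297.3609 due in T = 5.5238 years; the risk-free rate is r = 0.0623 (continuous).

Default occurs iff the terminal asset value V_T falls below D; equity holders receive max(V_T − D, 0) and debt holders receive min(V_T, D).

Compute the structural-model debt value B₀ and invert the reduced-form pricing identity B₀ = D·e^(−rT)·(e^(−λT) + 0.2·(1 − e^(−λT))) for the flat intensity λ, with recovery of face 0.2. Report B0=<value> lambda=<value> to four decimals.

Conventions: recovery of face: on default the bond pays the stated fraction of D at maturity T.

Apply the equity-as-call identities (strike 297.3609, horizon 5.5238 years):
d₁ = [ln(V₀/D) + (r + σ²/2)T] / (σ√T)
   = [ln(344.5651/297.3609) + (0.0623 + 0.5·0.1904²)·5.5238] / (0.1904·√5.5238)
   = [0.147336 + 0.444258] / 0.447493 = 1.322020
d₂ = d₁ − σ√T = 1.322020 − 0.447493 = 0.874527
N(d₁) = 0.906919,  N(d₂) = 0.809084,  e^(−rT) = 0.708835
E₀ = V₀·N(d₁) − D·e^(−rT)·N(d₂)
   = 344.5651·0.906919 − 297.3609·0.708835·0.809084 = 141.954099
B₀ = V₀ − E₀ = 344.5651 − 141.954099 = 202.611001
e^(−λT) = (B₀·e^(rT)/D − 0.2)/(1 − 0.2) = (202.6110·1.410766/297.3609 − 0.2)/0.8 = 0.95155629
λ = −ln(0.95155629)/5.5238 = 0.008990

B0=202.6110 lambda=0.0090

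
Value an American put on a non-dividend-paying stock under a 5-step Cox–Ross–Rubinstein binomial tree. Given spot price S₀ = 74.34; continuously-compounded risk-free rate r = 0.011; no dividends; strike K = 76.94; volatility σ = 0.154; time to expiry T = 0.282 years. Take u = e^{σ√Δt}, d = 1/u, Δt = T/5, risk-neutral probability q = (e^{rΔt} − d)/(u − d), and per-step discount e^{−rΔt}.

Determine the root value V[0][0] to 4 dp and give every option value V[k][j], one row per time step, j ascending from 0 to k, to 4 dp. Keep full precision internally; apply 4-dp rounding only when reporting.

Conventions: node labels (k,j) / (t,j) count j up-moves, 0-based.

price = 3.7735
tree:
3.7735
5.5689 1.9781
7.8436 3.2951 0.6601
10.3250 5.2697 1.3193 0.0000
12.7173 7.8436 2.6367 0.0000 0.0000
15.0236 10.3250 5.2697 0.0000 0.0000 0.0000

params: Δt=0.05640 u=1.03725 d=0.96409 q=0.49934 e^(-rΔt)=0.99938
t_5 payoffs: 15.0236 10.3250 5.2697 0.0000 0.0000 0.0000
k=4: node(4,0) S=64.2227 payoff=12.7173 vs cont=12.6695 → 12.7173 [stop]  node(4,1) S=69.0964 payoff=7.8436 vs cont=7.7958 → 7.8436 [stop]  node(4,2) S=74.3400 payoff=2.6000 vs cont=2.6367 → 2.6367 [wait]  node(4,3) S=79.9815 payoff=0.0000 vs cont=0.0000 → 0.0000 [wait]  node(4,4) S=86.0511 payoff=0.0000 vs cont=0.0000 → 0.0000 [wait]
k=3: node(3,0) S=66.6150 payoff=10.3250 vs cont=10.2773 → 10.3250 [stop]  node(3,1) S=71.6703 payoff=5.2697 vs cont=5.2403 → 5.2697 [stop]  node(3,2) S=77.1092 payoff=0.0000 vs cont=1.3193 → 1.3193 [wait]  node(3,3) S=82.9608 payoff=0.0000 vs cont=0.0000 → 0.0000 [wait]
k=2: node(2,0) S=69.0964 payoff=7.8436 vs cont=7.7958 → 7.8436 [stop]  node(2,1) S=74.3400 payoff=2.6000 vs cont=3.2951 → 3.2951 [wait]  node(2,2) S=79.9815 payoff=0.0000 vs cont=0.6601 → 0.6601 [wait]
k=1: node(1,0) S=71.6703 payoff=5.2697 vs cont=5.5689 → 5.5689 [wait]  node(1,1) S=77.1092 payoff=0.0000 vs cont=1.9781 → 1.9781 [wait]
k=0: node(0,0) S=74.3400 payoff=2.6000 vs cont=3.7735 → 3.7735 [wait]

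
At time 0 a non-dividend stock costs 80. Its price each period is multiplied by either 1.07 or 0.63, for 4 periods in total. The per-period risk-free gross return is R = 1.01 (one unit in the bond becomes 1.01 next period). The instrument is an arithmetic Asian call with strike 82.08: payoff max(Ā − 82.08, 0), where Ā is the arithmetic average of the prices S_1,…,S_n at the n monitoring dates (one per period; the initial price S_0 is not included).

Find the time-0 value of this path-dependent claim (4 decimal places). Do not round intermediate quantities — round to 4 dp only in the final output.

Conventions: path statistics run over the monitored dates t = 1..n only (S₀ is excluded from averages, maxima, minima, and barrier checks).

Under the martingale measure an up-move has probability p* = 0.8636; value the claim as the probability-weighted average of per-path payoffs, discounted 4 periods at R = 1.01.
Enumerate all 2^4 = 16 price paths (U = up ×1.07, D = down ×0.63); each path with k up-moves has probability p*^k·(1−p*)^(4−k).
DDDD: Ā=28.6895, payoff=0.0000, prob=0.000346
UDDD: Ā=48.7267, payoff=0.0000, prob=0.002190
DUDD: Ā=39.9267, payoff=0.0000, prob=0.002190
UUDD: Ā=67.8120, payoff=0.0000, prob=0.013869
DDUD: Ā=34.3827, payoff=0.0000, prob=0.002190
UDUD: Ā=58.3960, payoff=0.0000, prob=0.013869
DUUD: Ā=49.5960, payoff=0.0000, prob=0.013869
UUUD: Ā=84.2344, payoff=2.1544, prob=0.087840
DDDU: Ā=30.8899, payoff=0.0000, prob=0.002190
UDDU: Ā=52.4639, payoff=0.0000, prob=0.013869
DUDU: Ā=43.6639, payoff=0.0000, prob=0.013869
UUDU: Ā=74.1593, payoff=0.0000, prob=0.087840
DDUU: Ā=38.1199, payoff=0.0000, prob=0.013869
UDUU: Ā=64.7433, payoff=0.0000, prob=0.087840
DUUU: Ā=55.9433, payoff=0.0000, prob=0.087840
UUUU: Ā=95.0148, payoff=12.9348, prob=0.556319
Price = Σ prob·payoff / R^4 = 7.385103 / 1.040604 = 7.0969

price = 7.0969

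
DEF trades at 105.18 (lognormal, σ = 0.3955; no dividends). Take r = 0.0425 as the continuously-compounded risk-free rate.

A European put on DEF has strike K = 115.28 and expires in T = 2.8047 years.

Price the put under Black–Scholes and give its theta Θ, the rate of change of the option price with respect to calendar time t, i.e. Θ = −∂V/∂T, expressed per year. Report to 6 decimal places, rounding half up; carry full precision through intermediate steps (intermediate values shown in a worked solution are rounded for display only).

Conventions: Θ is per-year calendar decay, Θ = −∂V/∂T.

price = 25.518160
Θ = -1.952231

σ√T = 0.3955·√2.8047 = 0.662353
d₁ = (ln(S/K) + (r+σ²/2)T) / (σ√T) = (ln(105.18/115.28) + (0.0425+0.3955²/2)·2.8047) / 0.662353 = (-0.091691 + 0.338556) / 0.662353 = 0.372709
d₂ = d₁ − σ√T = 0.372709 − 0.662353 = -0.289644
e^{−rT} = 0.887630
N(−d₁) = 0.354683,  N(−d₂) = 0.613956
Put price V = K·e^{−rT}·N(−d₂) − S·N(−d₁) = 62.823675 − 37.305515 = 25.518160
φ(d₁) = (1/√(2π))·e^{−d₁²/2} = 0.372174
Θ = −S·φ(d₁)·σ/(2√T) + r·K·e^{−rT}·N(−d₂) = −4.622237 + 2.670006 = -1.952231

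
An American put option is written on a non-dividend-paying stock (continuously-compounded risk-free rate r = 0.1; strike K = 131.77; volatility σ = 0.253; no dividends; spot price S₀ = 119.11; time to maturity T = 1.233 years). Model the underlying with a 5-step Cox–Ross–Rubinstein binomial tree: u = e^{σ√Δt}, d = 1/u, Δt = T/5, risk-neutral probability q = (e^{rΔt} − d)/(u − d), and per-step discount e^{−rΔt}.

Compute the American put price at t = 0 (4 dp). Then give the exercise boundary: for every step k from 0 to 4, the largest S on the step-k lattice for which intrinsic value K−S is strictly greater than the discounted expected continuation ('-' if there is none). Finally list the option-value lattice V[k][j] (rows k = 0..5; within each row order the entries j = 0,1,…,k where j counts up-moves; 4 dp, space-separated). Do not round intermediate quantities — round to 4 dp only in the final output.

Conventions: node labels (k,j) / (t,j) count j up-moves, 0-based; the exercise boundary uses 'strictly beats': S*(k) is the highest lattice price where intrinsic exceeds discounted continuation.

price = 15.2844
boundary = - 105.0473 92.6449 105.0473 119.1100
tree:
15.2844
26.7227 7.2475
39.1251 14.2274 2.2518
50.0632 26.7227 5.3392 0.0000
59.7099 39.1251 12.6600 0.0000 0.0000
68.2177 50.0632 26.7227 0.0000 0.0000 0.0000

Δt=0.24660  u=1.13387  d=0.88194  q=0.56773  discount=0.97564
step 5 (expiry): payoffs max(K−S,0) = 68.2177 50.0632 26.7227 0.0000 0.0000 0.0000
step 4: (k=4,j=0): S=72.0601, K−S=59.7099, hold=56.5002 ⇒ V=59.7099 exercise | (k=4,j=1): S=92.6449, K−S=39.1251, hold=35.9154 ⇒ V=39.1251 exercise | (k=4,j=2): S=119.1100, K−S=12.6600, hold=11.2700 ⇒ V=12.6600 exercise | (k=4,j=3): S=153.1352, K−S=0.0000, hold=0.0000 ⇒ V=0.0000 continue | (k=4,j=4): S=196.8801, K−S=0.0000, hold=0.0000 ⇒ V=0.0000 continue  boundary S*=119.1100
step 3: (k=3,j=0): S=81.7068, K−S=50.0632, hold=46.8535 ⇒ V=50.0632 exercise | (k=3,j=1): S=105.0473, K−S=26.7227, hold=23.5130 ⇒ V=26.7227 exercise | (k=3,j=2): S=135.0553, K−S=0.0000, hold=5.3392 ⇒ V=5.3392 continue | (k=3,j=3): S=173.6355, K−S=0.0000, hold=0.0000 ⇒ V=0.0000 continue  boundary S*=105.0473
step 2: (k=2,j=0): S=92.6449, K−S=39.1251, hold=35.9154 ⇒ V=39.1251 exercise | (k=2,j=1): S=119.1100, K−S=12.6600, hold=14.2274 ⇒ V=14.2274 continue | (k=2,j=2): S=153.1352, K−S=0.0000, hold=2.2518 ⇒ V=2.2518 continue  boundary S*=92.6449
step 1: (k=1,j=0): S=105.0473, K−S=26.7227, hold=24.3812 ⇒ V=26.7227 exercise | (k=1,j=1): S=135.0553, K−S=0.0000, hold=7.2475 ⇒ V=7.2475 continue  boundary S*=105.0473
step 0: (k=0,j=0): S=119.1100, K−S=12.6600, hold=15.2844 ⇒ V=15.2844 continue  boundary S*=-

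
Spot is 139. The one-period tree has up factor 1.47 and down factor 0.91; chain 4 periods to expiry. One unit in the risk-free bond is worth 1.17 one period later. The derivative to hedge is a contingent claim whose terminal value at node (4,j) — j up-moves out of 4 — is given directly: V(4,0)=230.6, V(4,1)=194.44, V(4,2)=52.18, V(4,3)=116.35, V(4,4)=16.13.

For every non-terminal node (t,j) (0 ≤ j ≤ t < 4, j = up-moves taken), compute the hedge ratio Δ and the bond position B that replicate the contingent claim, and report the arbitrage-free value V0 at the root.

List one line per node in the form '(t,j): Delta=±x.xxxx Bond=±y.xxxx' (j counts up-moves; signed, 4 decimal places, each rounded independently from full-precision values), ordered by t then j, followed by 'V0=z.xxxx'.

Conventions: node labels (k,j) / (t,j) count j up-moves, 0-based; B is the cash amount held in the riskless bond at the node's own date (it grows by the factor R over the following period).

(0,0): Delta=-0.4029 Bond=119.8128
(1,0): Delta=-0.6942 Bond=177.0302
(1,1): Delta=-0.1948 Bond=97.6625
(2,0): Delta=-1.1326 Bond=257.5938
(2,1): Delta=-0.3810 Bond=148.8927
(2,2): Delta=-0.0618 Bond=74.3103
(3,0): Delta=-0.6165 Bond=247.3162
(3,1): Delta=-1.5013 Bond=363.7714
(3,2): Delta=0.4192 Bond=-44.5267
(3,3): Delta=-0.4053 Bond=238.6389
V0=63.8144

Since d<R<u, set p* = (R−d)/(u−d) = 0.4643; price each node as the discounted p*-expectation of its children.
At maturity the claim pays: V(4,0)=230.6000, V(4,1)=194.4400, V(4,2)=52.1800, V(4,3)=116.3500, V(4,4)=16.1300
Node (3,0) S=104.7464: V=(p*·194.4400+(1−p*)·230.6000)/1.17=182.7448; Δ=(194.4400−230.6000)/(153.9772−95.3192)=-0.6165; B=V−Δ·S=247.3162
Node (3,1) S=169.2057: V=(p*·52.1800+(1−p*)·194.4400)/1.17=109.7357; Δ=(52.1800−194.4400)/(248.7323−153.9772)=-1.5013; B=V−Δ·S=363.7714
Node (3,2) S=273.3322: V=(p*·116.3500+(1−p*)·52.1800)/1.17=70.0626; Δ=(116.3500−52.1800)/(401.7984−248.7323)=0.4192; B=V−Δ·S=-44.5267
Node (3,3) S=441.5367: V=(p*·16.1300+(1−p*)·116.3500)/1.17=59.6746; Δ=(16.1300−116.3500)/(649.0589−401.7984)=-0.4053; B=V−Δ·S=238.6389
Node (2,0) S=115.1059: V=(p*·109.7357+(1−p*)·182.7448)/1.17=127.2203; Δ=(109.7357−182.7448)/(169.2057−104.7464)=-1.1326; B=V−Δ·S=257.5938
Node (2,1) S=185.9403: V=(p*·70.0626+(1−p*)·109.7357)/1.17=78.0479; Δ=(70.0626−109.7357)/(273.3322−169.2057)=-0.3810; B=V−Δ·S=148.8927
Node (2,2) S=300.3651: V=(p*·59.6746+(1−p*)·70.0626)/1.17=55.7603; Δ=(59.6746−70.0626)/(441.5367−273.3322)=-0.0618; B=V−Δ·S=74.3103
Node (1,0) S=126.4900: V=(p*·78.0479+(1−p*)·127.2203)/1.17=89.2224; Δ=(78.0479−127.2203)/(185.9403−115.1059)=-0.6942; B=V−Δ·S=177.0302
Node (1,1) S=204.3300: V=(p*·55.7603+(1−p*)·78.0479)/1.17=57.8633; Δ=(55.7603−78.0479)/(300.3651−185.9403)=-0.1948; B=V−Δ·S=97.6625
Node (0,0) S=139.0000: V=(p*·57.8633+(1−p*)·89.2224)/1.17=63.8144; Δ=(57.8633−89.2224)/(204.3300−126.4900)=-0.4029; B=V−Δ·S=119.8128
Verification: the root portfolio costs Δ(0,0)·S0 + B(0,0) = 63.8144, matching V0.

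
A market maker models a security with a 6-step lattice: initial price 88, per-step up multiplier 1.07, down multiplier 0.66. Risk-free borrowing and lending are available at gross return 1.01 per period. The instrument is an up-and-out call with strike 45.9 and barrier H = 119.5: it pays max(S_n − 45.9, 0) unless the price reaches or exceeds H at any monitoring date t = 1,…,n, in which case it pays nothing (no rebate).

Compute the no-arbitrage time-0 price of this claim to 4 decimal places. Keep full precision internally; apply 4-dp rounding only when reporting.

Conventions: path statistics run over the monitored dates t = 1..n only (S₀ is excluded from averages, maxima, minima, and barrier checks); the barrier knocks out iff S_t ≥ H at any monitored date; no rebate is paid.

With p* = (R−d)/(u−d) = 0.8537, sum probability × payoff across the paths and divide by R^6.
Enumerate all 2^6 = 64 price paths (U = up ×1.07, D = down ×0.66); each path with k up-moves has probability p*^k·(1−p*)^(6−k).
DDDDDD: M=58.0800, payoff=0.0000, prob=0.000010
UDDDDD: M=94.1600, payoff=0.0000, prob=0.000057
DUDDDD: M=62.1456, payoff=0.0000, prob=0.000057
UUDDDD: M=100.7512, payoff=0.0000, prob=0.000334
DDUDDD: M=58.0800, payoff=0.0000, prob=0.000057
UDUDDD: M=94.1600, payoff=0.0000, prob=0.000334
DUUDDD: M=66.4958, payoff=0.0000, prob=0.000334
UUUDDD: M=107.8038, payoff=0.0000, prob=0.001950
DDDUDD: M=58.0800, payoff=0.0000, prob=0.000057
UDDUDD: M=94.1600, payoff=0.0000, prob=0.000334
DUDUDD: M=62.1456, payoff=0.0000, prob=0.000334
UUDUDD: M=100.7512, payoff=0.0000, prob=0.001950
DDUUDD: M=58.0800, payoff=0.0000, prob=0.000334
UDUUDD: M=94.1600, payoff=0.0000, prob=0.001950
DUUUDD: M=71.1505, payoff=0.0000, prob=0.001950
UUUUDD: M=115.3500, payoff=4.3465, prob=0.011373
DDDDUD: M=58.0800, payoff=0.0000, prob=0.000057
UDDDUD: M=94.1600, payoff=0.0000, prob=0.000334
DUDDUD: M=62.1456, payoff=0.0000, prob=0.000334
UUDDUD: M=100.7512, payoff=0.0000, prob=0.001950
DDUDUD: M=58.0800, payoff=0.0000, prob=0.000334
UDUDUD: M=94.1600, payoff=0.0000, prob=0.001950
DUUDUD: M=66.4958, payoff=0.0000, prob=0.001950
UUUDUD: M=107.8038, payoff=4.3465, prob=0.011373
DDDUUD: M=58.0800, payoff=0.0000, prob=0.000334
UDDUUD: M=94.1600, payoff=0.0000, prob=0.001950
DUDUUD: M=62.1456, payoff=0.0000, prob=0.001950
UUDUUD: M=100.7512, payoff=4.3465, prob=0.011373
DDUUUD: M=58.0800, payoff=0.0000, prob=0.001950
UDUUUD: M=94.1600, payoff=4.3465, prob=0.011373
DUUUUD: M=76.1310, payoff=4.3465, prob=0.011373
UUUUUD: M=123.4246, payoff=0.0000, prob=0.066342
DDDDDU: M=58.0800, payoff=0.0000, prob=0.000057
UDDDDU: M=94.1600, payoff=0.0000, prob=0.000334
DUDDDU: M=62.1456, payoff=0.0000, prob=0.000334
UUDDDU: M=100.7512, payoff=0.0000, prob=0.001950
DDUDDU: M=58.0800, payoff=0.0000, prob=0.000334
UDUDDU: M=94.1600, payoff=0.0000, prob=0.001950
DUUDDU: M=66.4958, payoff=0.0000, prob=0.001950
UUUDDU: M=107.8038, payoff=4.3465, prob=0.011373
DDDUDU: M=58.0800, payoff=0.0000, prob=0.000334
UDDUDU: M=94.1600, payoff=0.0000, prob=0.001950
DUDUDU: M=62.1456, payoff=0.0000, prob=0.001950
UUDUDU: M=100.7512, payoff=4.3465, prob=0.011373
DDUUDU: M=58.0800, payoff=0.0000, prob=0.001950
UDUUDU: M=94.1600, payoff=4.3465, prob=0.011373
DUUUDU: M=71.1505, payoff=4.3465, prob=0.011373
UUUUDU: M=115.3500, payoff=35.5602, prob=0.066342
DDDDUU: M=58.0800, payoff=0.0000, prob=0.000334
UDDDUU: M=94.1600, payoff=0.0000, prob=0.001950
DUDDUU: M=62.1456, payoff=0.0000, prob=0.001950
UUDDUU: M=100.7512, payoff=4.3465, prob=0.011373
DDUDUU: M=58.0800, payoff=0.0000, prob=0.001950
UDUDUU: M=94.1600, payoff=4.3465, prob=0.011373
DUUDUU: M=66.4958, payoff=4.3465, prob=0.011373
UUUDUU: M=107.8038, payoff=35.5602, prob=0.066342
DDDUUU: M=58.0800, payoff=0.0000, prob=0.001950
UDDUUU: M=94.1600, payoff=4.3465, prob=0.011373
DUDUUU: M=62.1456, payoff=4.3465, prob=0.011373
UUDUUU: M=100.7512, payoff=35.5602, prob=0.066342
DDUUUU: M=58.0800, payoff=4.3465, prob=0.011373
UDUUUU: M=94.1600, payoff=35.5602, prob=0.066342
DUUUUU: M=81.4602, payoff=35.5602, prob=0.066342
UUUUUU: M=132.0643, payoff=0.0000, prob=0.386995
Price = Σ prob·payoff / R^6 = 12.537151 / 1.061520 = 11.8106

price = 11.8106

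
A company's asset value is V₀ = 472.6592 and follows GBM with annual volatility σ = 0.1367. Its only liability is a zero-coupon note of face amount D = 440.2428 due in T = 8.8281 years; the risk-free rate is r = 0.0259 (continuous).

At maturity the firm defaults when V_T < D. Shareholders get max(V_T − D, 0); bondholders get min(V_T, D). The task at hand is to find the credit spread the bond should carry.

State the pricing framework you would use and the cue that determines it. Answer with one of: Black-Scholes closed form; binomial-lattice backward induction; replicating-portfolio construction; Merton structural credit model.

Key observation: the question is about default risk generated by asset-value dynamics against a debt face of 440.2428 — the structural framework prices exactly that.

framework: Merton structural credit model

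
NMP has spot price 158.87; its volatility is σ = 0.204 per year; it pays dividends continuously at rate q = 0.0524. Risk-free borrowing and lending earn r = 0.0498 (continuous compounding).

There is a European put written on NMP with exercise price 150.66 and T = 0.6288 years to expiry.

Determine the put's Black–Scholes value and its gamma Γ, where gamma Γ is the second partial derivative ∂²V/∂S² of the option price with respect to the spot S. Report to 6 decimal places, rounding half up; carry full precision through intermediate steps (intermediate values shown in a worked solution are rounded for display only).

σ√T = 0.204·√0.6288 = 0.161766
d₁ = (ln(S/K) + (r−q+σ²/2)T) / (σ√T) = (ln(158.87/150.66) + (0.0498−0.0524+0.204²/2)·0.6288) / 0.161766 = (0.053061 + 0.011449) / 0.161766 = 0.398785
d₂ = d₁ − σ√T = 0.398785 − 0.161766 = 0.237020
e^{−rT} = 0.969171
e^{−qT} = 0.967588
N(−d₁) = 0.345026,  N(−d₂) = 0.406321
Put price V = K·e^{−rT}·N(−d₂) − S·e^{−qT}·N(−d₁) = 59.329043 − 53.037575 = 6.291469
φ(d₁) = (1/√(2π))·e^{−d₁²/2} = 0.368449
Γ = e^{−qT}·φ(d₁) / (S·σ·√T) = 0.013872

price = 6.291469
Γ = 0.013872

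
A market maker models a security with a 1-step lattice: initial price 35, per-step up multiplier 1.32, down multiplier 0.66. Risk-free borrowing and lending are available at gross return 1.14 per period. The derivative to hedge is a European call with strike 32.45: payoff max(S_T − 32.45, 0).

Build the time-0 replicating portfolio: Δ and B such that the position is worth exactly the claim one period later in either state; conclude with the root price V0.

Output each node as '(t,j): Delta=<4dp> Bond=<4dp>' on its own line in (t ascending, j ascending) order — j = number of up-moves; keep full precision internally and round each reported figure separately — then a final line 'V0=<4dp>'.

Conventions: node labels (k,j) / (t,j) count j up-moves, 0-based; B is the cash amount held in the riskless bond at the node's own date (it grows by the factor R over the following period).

(0,0): Delta=0.5952 Bond=-12.0614
V0=8.7719

The replicating-portfolio and risk-neutral prices coincide; use p* = (1.14−0.66)/(1.32−0.66) = 0.7273 for the latter.
Terminal payoffs: V(1,0)=0.0000, V(1,1)=13.7500
  t=0,j=0: stock 35.0000 → up 46.2000 (V=13.7500), down 23.1000 (V=0.0000). Price 8.7719; hedge Δ=0.5952, bond B=-12.0614.
As a check, the time-0 holding Δ(0,0)·S0 + B(0,0) comes to 8.7719 — exactly V0.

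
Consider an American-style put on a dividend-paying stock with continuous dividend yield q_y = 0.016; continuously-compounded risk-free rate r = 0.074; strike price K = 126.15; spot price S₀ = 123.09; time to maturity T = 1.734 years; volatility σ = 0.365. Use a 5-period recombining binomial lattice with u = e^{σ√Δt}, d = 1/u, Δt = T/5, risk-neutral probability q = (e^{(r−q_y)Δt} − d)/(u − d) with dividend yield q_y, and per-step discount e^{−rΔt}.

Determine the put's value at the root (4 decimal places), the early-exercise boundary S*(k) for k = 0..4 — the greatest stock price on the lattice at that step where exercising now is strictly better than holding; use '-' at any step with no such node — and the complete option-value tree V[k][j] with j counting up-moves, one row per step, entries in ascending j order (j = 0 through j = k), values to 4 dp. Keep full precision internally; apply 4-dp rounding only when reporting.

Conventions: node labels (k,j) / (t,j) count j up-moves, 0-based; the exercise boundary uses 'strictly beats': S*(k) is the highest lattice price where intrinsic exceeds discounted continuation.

Δt=0.34680  u=1.23980  d=0.80658  q=0.49337  discount=0.97466
step 5 (expiry): payoffs max(K−S,0) = 84.1286 61.5591 26.8676 0.0000 0.0000 0.0000
step 4: (k=4,j=0): S=52.0980, K−S=74.0520, hold=71.1441 ⇒ V=74.0520 exercise | (k=4,j=1): S=80.0796, K−S=46.0704, hold=43.3173 ⇒ V=46.0704 exercise | (k=4,j=2): S=123.0900, K−S=3.0600, hold=13.2671 ⇒ V=13.2671 continue | (k=4,j=3): S=189.2012, K−S=0.0000, hold=0.0000 ⇒ V=0.0000 continue | (k=4,j=4): S=290.8204, K−S=0.0000, hold=0.0000 ⇒ V=0.0000 continue  boundary S*=80.0796
step 3: (k=3,j=0): S=64.5909, K−S=61.5591, hold=58.7203 ⇒ V=61.5591 exercise | (k=3,j=1): S=99.2824, K−S=26.8676, hold=29.1290 ⇒ V=29.1290 continue | (k=3,j=2): S=152.6066, K−S=0.0000, hold=6.5512 ⇒ V=6.5512 continue | (k=3,j=3): S=234.5710, K−S=0.0000, hold=0.0000 ⇒ V=0.0000 continue  boundary S*=64.5909
step 2: (k=2,j=0): S=80.0796, K−S=46.0704, hold=44.4048 ⇒ V=46.0704 exercise | (k=2,j=1): S=123.0900, K−S=3.0600, hold=17.5340 ⇒ V=17.5340 continue | (k=2,j=2): S=189.2012, K−S=0.0000, hold=3.2349 ⇒ V=3.2349 continue  boundary S*=80.0796
step 1: (k=1,j=0): S=99.2824, K−S=26.8676, hold=31.1809 ⇒ V=31.1809 continue | (k=1,j=1): S=152.6066, K−S=0.0000, hold=10.2138 ⇒ V=10.2138 continue  boundary S*=-
step 0: (k=0,j=0): S=123.0900, K−S=3.0600, hold=20.3084 ⇒ V=20.3084 continue  boundary S*=-

price = 20.3084
boundary = - - 80.0796 64.5909 80.0796
tree:
20.3084
31.1809 10.2138
46.0704 17.5340 3.2349
61.5591 29.1290 6.5512 0.0000
74.0520 46.0704 13.2671 0.0000 0.0000
84.1286 61.5591 26.8676 0.0000 0.0000 0.0000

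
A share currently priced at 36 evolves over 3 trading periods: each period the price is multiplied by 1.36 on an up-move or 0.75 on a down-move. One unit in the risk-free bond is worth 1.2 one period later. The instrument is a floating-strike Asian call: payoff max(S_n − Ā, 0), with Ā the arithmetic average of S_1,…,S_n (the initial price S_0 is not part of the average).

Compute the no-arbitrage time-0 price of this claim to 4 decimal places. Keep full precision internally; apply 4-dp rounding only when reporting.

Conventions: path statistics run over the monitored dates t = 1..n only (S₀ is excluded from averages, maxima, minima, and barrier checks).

Set p* = 0.7377 (from d < R < u); the path-dependent value is the discounted p*-expectation over all price paths.
Enumerate all 2^3 = 8 price paths (U = up ×1.36, D = down ×0.75); each path with k up-moves has probability p*^k·(1−p*)^(3−k).
DDD: Ā=20.8125, payoff=0.0000, prob=0.018046
UDD: Ā=37.7400, payoff=0.0000, prob=0.050753
DUD: Ā=30.4200, payoff=0.0000, prob=0.050753
UUD: Ā=55.1616, payoff=0.0000, prob=0.142743
DDU: Ā=24.9300, payoff=2.6100, prob=0.050753
UDU: Ā=45.2064, payoff=4.7328, prob=0.142743
DUU: Ā=37.8864, payoff=12.0528, prob=0.142743
UUU: Ā=68.7007, payoff=21.8557, prob=0.401465
Price = Σ prob·payoff / R^3 = 11.302820 / 1.728000 = 6.5410

price = 6.5410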